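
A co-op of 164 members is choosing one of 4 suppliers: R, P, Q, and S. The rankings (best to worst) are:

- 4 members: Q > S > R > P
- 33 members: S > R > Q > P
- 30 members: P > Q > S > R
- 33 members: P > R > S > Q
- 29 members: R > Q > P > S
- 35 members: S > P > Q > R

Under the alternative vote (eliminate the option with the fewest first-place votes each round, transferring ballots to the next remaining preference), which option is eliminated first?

Round 1: R 29, P 63, Q 4, S 68. Eliminate Q.

Q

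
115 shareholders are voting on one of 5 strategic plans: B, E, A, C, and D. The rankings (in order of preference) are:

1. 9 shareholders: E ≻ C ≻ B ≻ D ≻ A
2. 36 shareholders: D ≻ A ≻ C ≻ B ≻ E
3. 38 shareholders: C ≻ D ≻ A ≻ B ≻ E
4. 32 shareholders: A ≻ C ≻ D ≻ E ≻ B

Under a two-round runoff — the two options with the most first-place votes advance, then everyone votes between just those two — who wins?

Round 1 first-place votes: B 0, E 9, A 32, C 38, D 36.
C and D advance.
Runoff: C is preferred to D by 79 voters; D by 36.
C wins the runoff.

C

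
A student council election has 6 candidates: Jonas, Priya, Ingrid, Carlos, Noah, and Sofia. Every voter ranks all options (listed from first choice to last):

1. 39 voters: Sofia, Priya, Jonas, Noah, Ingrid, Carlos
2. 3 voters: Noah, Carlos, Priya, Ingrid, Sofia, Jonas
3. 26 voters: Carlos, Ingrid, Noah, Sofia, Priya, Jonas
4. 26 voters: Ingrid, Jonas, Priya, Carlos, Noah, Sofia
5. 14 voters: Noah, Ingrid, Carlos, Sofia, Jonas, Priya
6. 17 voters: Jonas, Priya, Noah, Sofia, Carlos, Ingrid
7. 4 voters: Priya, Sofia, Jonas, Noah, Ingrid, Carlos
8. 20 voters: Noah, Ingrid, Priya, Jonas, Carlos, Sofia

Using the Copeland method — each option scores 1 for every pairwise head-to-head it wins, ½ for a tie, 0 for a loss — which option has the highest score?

Jonas: beats Carlos and Noah; loses to Priya, Ingrid, and Sofia → score 2.
Priya: beats Jonas, Carlos, and Noah; loses to Ingrid and Sofia → score 3.
Ingrid: beats Jonas, Priya, Carlos, and Sofia; loses to Noah → score 4.
Carlos: beats Sofia; loses to Jonas, Priya, Ingrid, and Noah → score 1.
Noah: beats Ingrid, Carlos, and Sofia; loses to Jonas and Priya → score 3.
Sofia: beats Jonas and Priya; loses to Ingrid, Carlos, and Noah → score 2.
Ingrid has the best pairwise record.

Ingrid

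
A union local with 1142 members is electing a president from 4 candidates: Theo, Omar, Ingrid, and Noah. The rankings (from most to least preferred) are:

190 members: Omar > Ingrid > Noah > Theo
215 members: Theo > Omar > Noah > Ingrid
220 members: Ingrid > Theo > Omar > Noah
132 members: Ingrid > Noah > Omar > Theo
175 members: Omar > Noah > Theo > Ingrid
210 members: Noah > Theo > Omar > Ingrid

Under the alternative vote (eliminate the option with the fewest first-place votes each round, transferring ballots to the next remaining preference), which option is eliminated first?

Noah

Round 1: Theo 215, Omar 365, Ingrid 352, Noah 210. Eliminate Noah.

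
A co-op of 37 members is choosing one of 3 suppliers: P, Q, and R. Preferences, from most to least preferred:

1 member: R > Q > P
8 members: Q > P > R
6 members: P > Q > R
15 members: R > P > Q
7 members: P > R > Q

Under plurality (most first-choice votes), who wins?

First-place votes: P 13, Q 8, R 16.
R has the most first-place votes.

R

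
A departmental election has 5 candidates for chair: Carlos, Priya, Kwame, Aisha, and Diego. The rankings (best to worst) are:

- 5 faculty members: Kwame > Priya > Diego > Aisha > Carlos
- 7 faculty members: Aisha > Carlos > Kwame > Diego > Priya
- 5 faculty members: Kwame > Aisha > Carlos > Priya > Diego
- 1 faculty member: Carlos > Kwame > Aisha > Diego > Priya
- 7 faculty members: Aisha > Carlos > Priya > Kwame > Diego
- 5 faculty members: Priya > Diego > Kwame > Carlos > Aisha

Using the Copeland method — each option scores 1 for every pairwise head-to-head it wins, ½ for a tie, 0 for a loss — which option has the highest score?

Carlos: beats Priya and Diego; ties Kwame; loses to Aisha → score 2.5.
Priya: beats Diego; loses to Carlos, Kwame, and Aisha → score 1.
Kwame: beats Priya, Aisha, and Diego; ties Carlos → score 3.5.
Aisha: beats Carlos, Priya, and Diego; loses to Kwame → score 3.
Diego: loses to Carlos, Priya, Kwame, and Aisha → score 0.
Kwame has the best pairwise record.

Kwame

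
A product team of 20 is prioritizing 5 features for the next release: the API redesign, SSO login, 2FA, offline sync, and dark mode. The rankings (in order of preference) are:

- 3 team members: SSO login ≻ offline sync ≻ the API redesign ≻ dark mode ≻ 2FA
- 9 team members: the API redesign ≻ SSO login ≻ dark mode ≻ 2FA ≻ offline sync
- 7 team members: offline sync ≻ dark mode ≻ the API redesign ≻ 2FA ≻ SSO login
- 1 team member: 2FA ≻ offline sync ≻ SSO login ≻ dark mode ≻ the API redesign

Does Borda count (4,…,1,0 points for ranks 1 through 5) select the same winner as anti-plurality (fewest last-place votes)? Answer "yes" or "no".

Borda — scores: the API redesign 56, SSO login 41, 2FA 20, offline sync 40, dark mode 43. Winner: the API redesign.
Anti-plurality — last-place votes: the API redesign 1, SSO login 7, 2FA 3, offline sync 9, dark mode 0. Winner: dark mode.
The two methods disagree.

no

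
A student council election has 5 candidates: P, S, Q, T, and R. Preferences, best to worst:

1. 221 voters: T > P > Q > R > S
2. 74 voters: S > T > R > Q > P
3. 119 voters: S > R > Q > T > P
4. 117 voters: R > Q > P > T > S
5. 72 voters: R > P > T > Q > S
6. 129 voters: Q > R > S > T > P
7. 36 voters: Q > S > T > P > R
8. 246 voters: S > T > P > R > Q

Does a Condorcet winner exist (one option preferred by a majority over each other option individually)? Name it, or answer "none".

Checking pairwise contests:
S beats P 604–410.
Q beats S 575–439.
P beats Q 539–475.
S beats T 604–410.
T beats R 577–437.
Every option loses at least one head-to-head, so there is no Condorcet winner.

none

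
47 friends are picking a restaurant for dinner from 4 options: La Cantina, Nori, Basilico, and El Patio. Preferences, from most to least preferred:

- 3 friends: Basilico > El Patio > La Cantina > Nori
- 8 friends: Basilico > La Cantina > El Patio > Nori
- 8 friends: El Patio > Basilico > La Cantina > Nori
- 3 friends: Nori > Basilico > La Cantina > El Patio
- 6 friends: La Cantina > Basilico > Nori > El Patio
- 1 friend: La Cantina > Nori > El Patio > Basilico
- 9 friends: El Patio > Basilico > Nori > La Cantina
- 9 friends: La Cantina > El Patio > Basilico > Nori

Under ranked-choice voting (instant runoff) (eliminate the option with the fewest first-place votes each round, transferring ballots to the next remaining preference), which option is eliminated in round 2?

Round 1: La Cantina 16, Nori 3, Basilico 11, El Patio 17. Eliminate Nori.
Round 2: La Cantina 16, Basilico 14, El Patio 17. Eliminate Basilico.

Basilico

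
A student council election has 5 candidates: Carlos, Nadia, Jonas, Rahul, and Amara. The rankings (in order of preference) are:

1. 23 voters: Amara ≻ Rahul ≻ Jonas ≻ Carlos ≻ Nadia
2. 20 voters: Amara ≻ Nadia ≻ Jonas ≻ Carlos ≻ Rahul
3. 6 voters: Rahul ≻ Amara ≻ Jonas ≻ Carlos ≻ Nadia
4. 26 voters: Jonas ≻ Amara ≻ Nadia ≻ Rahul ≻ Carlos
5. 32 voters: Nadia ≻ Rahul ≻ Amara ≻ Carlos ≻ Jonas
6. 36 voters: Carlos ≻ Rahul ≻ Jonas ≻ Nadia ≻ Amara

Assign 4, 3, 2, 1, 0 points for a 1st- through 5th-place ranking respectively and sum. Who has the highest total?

Carlos: 23·1 + 20·1 + 6·1 + 26·0 + 32·1 + 36·4 = 225
Nadia: 23·0 + 20·3 + 6·0 + 26·2 + 32·4 + 36·1 = 276
Jonas: 23·2 + 20·2 + 6·2 + 26·4 + 32·0 + 36·2 = 274
Rahul: 23·3 + 20·0 + 6·4 + 26·1 + 32·3 + 36·3 = 323
Amara: 23·4 + 20·4 + 6·3 + 26·3 + 32·2 + 36·0 = 332
Amara has the highest Borda score (332).

Amara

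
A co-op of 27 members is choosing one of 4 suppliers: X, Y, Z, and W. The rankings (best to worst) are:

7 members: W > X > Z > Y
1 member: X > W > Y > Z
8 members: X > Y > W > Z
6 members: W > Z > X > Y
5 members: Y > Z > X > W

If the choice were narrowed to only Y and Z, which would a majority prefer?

Voters preferring Y to Z: 14; preferring Z to Y: 13.
Y wins the head-to-head.

Y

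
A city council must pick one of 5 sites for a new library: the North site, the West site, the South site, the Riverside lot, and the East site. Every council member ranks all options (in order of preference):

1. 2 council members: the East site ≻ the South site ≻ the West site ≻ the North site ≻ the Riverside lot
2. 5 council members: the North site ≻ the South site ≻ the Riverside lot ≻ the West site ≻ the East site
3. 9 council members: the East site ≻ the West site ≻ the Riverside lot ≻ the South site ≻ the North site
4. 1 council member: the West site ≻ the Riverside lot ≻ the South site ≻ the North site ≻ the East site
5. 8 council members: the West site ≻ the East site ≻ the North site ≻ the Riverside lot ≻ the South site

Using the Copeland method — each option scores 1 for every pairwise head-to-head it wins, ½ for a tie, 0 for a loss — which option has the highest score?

the North site: beats the South site and the Riverside lot; loses to the West site and the East site → score 2.
the West site: beats the North site, the South site, the Riverside lot, and the East site → score 4.
the South site: loses to the North site, the West site, the Riverside lot, and the East site → score 0.
the Riverside lot: beats the South site; loses to the North site, the West site, and the East site → score 1.
the East site: beats the North site, the South site, and the Riverside lot; loses to the West site → score 3.
the West site has the best pairwise record.

the West site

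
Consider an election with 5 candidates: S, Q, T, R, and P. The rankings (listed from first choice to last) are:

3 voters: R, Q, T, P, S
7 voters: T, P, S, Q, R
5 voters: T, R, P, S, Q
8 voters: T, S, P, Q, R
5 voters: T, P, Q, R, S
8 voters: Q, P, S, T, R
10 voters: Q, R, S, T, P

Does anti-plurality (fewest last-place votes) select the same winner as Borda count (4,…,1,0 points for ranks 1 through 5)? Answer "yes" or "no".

Anti-plurality — last-place votes: S 8, Q 5, T 0, R 23, P 10. Winner: T.
Borda — scores: S 79, Q 106, T 124, R 62, P 89. Winner: T.
The two methods agree.

yes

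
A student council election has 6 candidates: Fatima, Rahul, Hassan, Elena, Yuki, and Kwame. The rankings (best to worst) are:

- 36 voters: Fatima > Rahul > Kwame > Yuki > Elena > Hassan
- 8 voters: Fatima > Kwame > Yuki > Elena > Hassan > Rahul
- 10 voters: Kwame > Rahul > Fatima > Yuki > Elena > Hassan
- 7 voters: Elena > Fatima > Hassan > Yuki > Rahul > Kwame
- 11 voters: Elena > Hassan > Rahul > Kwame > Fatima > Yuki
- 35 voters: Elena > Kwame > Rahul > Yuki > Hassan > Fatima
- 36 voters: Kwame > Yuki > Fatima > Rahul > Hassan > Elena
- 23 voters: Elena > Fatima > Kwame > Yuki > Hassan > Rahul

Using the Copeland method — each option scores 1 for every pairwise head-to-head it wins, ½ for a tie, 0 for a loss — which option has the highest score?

Kwame

Fatima: beats Rahul, Hassan, Elena, and Yuki; loses to Kwame → score 4.
Rahul: beats Hassan and Yuki; loses to Fatima, Elena, and Kwame → score 2.
Hassan: loses to Fatima, Rahul, Elena, Yuki, and Kwame → score 0.
Elena: beats Rahul and Hassan; loses to Fatima, Yuki, and Kwame → score 2.
Yuki: beats Hassan and Elena; loses to Fatima, Rahul, and Kwame → score 2.
Kwame: beats Fatima, Rahul, Hassan, Elena, and Yuki → score 5.
Kwame has the best pairwise record.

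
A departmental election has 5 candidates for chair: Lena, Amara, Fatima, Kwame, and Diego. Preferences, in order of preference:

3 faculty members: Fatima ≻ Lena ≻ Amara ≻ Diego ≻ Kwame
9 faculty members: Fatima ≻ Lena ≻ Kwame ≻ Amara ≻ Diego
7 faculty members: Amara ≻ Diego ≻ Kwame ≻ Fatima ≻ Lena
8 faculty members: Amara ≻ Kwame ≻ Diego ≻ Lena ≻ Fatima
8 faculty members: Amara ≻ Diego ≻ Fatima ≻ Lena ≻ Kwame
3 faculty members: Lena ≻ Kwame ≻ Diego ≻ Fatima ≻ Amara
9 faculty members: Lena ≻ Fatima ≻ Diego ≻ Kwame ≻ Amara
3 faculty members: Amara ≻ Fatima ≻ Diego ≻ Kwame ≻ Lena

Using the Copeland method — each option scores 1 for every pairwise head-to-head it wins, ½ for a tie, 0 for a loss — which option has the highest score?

Lena: beats Kwame; loses to Amara, Fatima, and Diego → score 1.
Amara: beats Lena, Fatima, Kwame, and Diego → score 4.
Fatima: beats Lena and Kwame; loses to Amara and Diego → score 2.
Kwame: loses to Lena, Amara, Fatima, and Diego → score 0.
Diego: beats Lena, Fatima, and Kwame; loses to Amara → score 3.
Amara has the best pairwise record.

Amara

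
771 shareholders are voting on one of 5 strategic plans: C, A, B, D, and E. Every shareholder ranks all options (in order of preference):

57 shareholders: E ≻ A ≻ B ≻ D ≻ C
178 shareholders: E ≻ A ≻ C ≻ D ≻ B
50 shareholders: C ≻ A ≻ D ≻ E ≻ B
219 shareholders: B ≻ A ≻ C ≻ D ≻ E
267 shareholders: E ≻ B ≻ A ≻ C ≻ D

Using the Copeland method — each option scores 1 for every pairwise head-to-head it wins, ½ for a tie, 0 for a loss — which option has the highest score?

E

C: beats D; loses to A, B, and E → score 1.
A: beats C and D; loses to B and E → score 2.
B: beats C, A, and D; loses to E → score 3.
D: loses to C, A, B, and E → score 0.
E: beats C, A, B, and D → score 4.
E has the best pairwise record.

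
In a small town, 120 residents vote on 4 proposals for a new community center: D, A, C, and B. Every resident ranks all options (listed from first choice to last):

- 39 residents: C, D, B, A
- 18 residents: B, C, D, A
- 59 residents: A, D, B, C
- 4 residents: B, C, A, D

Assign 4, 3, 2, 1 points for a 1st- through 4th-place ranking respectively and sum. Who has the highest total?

D

D: 39·3 + 18·2 + 59·3 + 4·1 = 334
A: 39·1 + 18·1 + 59·4 + 4·2 = 301
C: 39·4 + 18·3 + 59·1 + 4·3 = 281
B: 39·2 + 18·4 + 59·2 + 4·4 = 284
D has the highest Borda score (334).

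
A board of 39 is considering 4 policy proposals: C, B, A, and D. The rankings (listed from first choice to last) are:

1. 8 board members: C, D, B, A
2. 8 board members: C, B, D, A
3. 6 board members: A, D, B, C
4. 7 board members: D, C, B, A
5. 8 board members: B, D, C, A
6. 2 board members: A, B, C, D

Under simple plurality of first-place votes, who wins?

C

First-place votes: C 16, B 8, A 8, D 7.
C has the most first-place votes.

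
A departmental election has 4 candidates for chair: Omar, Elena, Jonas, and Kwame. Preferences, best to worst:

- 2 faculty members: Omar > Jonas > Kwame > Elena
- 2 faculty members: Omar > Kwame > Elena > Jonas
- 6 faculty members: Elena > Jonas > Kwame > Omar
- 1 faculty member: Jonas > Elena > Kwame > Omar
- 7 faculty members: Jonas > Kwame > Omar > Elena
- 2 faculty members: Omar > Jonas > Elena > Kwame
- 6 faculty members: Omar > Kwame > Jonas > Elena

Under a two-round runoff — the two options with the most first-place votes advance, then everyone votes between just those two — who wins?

Round 1 first-place votes: Omar 12, Elena 6, Jonas 8, Kwame 0.
Omar and Jonas advance.
Runoff: Omar is preferred to Jonas by 12 voters; Jonas by 14.
Jonas wins the runoff.

Jonas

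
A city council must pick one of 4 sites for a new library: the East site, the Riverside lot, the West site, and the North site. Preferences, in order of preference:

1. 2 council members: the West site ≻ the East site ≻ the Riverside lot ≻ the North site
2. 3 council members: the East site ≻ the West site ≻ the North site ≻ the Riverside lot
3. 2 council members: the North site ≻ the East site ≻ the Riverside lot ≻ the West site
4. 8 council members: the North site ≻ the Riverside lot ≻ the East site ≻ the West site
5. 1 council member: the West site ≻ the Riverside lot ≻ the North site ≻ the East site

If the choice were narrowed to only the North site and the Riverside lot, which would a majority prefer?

the North site

Voters preferring the North site to the Riverside lot: 13; preferring the Riverside lot to the North site: 3.
the North site wins the head-to-head.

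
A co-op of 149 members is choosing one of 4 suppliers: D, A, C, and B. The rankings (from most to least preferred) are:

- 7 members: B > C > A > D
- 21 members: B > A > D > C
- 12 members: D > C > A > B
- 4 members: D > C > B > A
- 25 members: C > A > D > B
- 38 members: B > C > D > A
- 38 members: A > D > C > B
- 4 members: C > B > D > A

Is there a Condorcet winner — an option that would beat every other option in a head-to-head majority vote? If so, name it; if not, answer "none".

Checking pairwise contests:
A beats D 91–58.
C beats A 90–59.
D beats C 75–74.
D beats B 79–70.
Every option loses at least one head-to-head, so there is no Condorcet winner.

none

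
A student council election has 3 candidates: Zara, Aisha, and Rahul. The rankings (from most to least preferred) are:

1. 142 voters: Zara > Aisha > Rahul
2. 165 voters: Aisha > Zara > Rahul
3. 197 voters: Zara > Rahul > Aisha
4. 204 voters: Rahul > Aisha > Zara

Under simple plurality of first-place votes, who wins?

Zara

First-place votes: Zara 339, Aisha 165, Rahul 204.
Zara has the most first-place votes.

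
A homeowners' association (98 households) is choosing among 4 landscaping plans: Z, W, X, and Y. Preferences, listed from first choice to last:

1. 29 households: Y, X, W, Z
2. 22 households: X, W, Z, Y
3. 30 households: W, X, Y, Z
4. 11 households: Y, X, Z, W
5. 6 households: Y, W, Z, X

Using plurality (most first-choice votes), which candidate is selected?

Y

First-place votes: Z 0, W 30, X 22, Y 46.
Y has the most first-place votes.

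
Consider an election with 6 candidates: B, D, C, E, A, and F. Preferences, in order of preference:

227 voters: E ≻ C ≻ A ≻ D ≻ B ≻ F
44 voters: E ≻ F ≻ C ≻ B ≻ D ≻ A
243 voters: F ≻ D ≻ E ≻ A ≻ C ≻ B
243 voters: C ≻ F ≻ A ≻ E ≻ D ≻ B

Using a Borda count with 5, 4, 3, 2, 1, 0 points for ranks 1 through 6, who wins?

E

B: 227·1 + 44·2 + 243·0 + 243·0 = 315
D: 227·2 + 44·1 + 243·4 + 243·1 = 1713
C: 227·4 + 44·3 + 243·1 + 243·5 = 2498
E: 227·5 + 44·5 + 243·3 + 243·2 = 2570
A: 227·3 + 44·0 + 243·2 + 243·3 = 1896
F: 227·0 + 44·4 + 243·5 + 243·4 = 2363
E has the highest Borda score (2570).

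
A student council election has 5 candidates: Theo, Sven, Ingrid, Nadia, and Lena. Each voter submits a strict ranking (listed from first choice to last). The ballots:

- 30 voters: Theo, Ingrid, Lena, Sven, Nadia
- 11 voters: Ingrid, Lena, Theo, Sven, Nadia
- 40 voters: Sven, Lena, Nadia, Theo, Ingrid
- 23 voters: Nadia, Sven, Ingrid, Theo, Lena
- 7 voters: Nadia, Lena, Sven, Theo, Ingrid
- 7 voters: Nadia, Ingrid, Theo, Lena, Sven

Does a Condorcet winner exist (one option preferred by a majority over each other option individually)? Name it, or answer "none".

Sven

Sven vs Theo: 70–48 for Sven.
Sven vs Ingrid: 70–48 for Sven.
Sven vs Nadia: 81–37 for Sven.
Sven vs Lena: 63–55 for Sven.
Sven beats every other option head-to-head.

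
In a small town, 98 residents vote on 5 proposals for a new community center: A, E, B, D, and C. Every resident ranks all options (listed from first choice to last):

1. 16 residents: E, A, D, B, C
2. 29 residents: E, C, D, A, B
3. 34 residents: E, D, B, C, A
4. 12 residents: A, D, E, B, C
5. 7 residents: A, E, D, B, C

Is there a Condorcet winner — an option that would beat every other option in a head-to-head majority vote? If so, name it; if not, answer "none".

E vs A: 79–19 for E.
E vs B: 98–0 for E.
E vs D: 86–12 for E.
E vs C: 98–0 for E.
E beats every other option head-to-head.

E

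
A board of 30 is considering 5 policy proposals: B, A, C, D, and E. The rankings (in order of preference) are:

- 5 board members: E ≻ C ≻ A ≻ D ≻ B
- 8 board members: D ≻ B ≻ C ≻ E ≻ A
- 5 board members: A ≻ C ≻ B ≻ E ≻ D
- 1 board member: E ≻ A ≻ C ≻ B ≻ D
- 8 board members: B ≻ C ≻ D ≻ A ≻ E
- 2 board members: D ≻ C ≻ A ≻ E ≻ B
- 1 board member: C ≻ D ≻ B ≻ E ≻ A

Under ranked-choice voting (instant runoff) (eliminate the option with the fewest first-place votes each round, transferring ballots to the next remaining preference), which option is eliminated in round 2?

Round 1: B 8, A 5, C 1, D 10, E 6. Eliminate C.
Round 2: B 8, A 5, D 11, E 6. Eliminate A.

A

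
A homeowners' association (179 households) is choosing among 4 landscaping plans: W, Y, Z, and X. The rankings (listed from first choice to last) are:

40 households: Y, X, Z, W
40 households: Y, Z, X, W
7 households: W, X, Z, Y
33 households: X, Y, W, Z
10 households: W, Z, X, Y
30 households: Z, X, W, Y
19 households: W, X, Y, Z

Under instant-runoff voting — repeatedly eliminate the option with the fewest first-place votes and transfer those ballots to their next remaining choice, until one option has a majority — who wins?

Round 1: W 36, Y 80, Z 30, X 33. Eliminate Z.
Round 2: W 36, Y 80, X 63. Eliminate W.
Round 3: Y 80, X 99. X has a majority.

X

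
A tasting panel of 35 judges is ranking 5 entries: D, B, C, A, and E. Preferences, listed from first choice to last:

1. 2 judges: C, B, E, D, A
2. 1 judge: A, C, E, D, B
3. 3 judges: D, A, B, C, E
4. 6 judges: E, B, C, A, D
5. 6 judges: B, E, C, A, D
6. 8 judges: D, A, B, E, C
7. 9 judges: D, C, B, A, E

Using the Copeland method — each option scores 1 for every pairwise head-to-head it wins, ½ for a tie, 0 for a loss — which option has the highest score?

D

D: beats B, C, A, and E → score 4.
B: beats C, A, and E; loses to D → score 3.
C: beats A; loses to D, B, and E → score 1.
A: beats E; loses to D, B, and C → score 1.
E: beats C; loses to D, B, and A → score 1.
D has the best pairwise record.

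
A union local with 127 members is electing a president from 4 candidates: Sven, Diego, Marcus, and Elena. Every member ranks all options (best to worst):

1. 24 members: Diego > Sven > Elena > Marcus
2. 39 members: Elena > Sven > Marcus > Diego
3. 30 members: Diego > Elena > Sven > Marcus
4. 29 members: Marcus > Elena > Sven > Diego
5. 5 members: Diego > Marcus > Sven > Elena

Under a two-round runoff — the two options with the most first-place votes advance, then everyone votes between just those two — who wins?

Elena

Round 1 first-place votes: Sven 0, Diego 59, Marcus 29, Elena 39.
Diego and Elena advance.
Runoff: Diego is preferred to Elena by 59 voters; Elena by 68.
Elena wins the runoff.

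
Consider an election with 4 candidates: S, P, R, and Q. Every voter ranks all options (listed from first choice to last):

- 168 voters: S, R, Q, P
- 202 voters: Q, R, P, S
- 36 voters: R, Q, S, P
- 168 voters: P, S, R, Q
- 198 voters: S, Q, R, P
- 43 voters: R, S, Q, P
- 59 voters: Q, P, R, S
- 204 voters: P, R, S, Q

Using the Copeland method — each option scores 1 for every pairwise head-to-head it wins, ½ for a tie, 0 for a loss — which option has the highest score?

S: beats Q; loses to P and R → score 1.
P: beats S; loses to R and Q → score 1.
R: beats S, P, and Q → score 3.
Q: beats P; loses to S and R → score 1.
R has the best pairwise record.

R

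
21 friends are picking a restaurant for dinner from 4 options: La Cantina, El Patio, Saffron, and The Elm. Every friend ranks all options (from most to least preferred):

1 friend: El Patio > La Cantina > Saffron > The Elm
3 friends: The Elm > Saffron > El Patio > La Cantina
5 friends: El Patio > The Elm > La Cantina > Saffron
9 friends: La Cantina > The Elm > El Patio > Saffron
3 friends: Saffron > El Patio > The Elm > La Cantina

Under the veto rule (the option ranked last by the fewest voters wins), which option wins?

Last-place votes: La Cantina 6, El Patio 0, Saffron 14, The Elm 1.
El Patio is ranked last by the fewest voters, so El Patio wins.

El Patio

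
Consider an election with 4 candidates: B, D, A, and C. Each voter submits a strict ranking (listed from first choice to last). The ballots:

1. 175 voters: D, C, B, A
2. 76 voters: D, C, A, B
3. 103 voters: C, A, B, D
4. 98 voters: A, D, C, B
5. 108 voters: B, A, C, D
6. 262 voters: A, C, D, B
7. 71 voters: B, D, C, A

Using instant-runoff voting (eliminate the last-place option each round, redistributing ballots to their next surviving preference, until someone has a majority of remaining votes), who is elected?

Round 1: B 179, D 251, A 360, C 103. Eliminate C.
Round 2: B 179, D 251, A 463. A has a majority.

A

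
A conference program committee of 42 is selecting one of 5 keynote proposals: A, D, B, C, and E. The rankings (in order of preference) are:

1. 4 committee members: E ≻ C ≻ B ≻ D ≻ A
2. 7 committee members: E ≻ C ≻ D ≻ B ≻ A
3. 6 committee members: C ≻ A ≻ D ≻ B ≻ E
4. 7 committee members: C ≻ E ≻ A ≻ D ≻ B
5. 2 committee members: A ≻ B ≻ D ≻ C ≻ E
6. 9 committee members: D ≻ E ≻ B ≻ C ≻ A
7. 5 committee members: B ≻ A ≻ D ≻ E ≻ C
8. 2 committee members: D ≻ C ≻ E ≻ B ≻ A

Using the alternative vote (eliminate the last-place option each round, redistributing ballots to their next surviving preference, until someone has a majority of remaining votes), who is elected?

Round 1: A 2, D 11, B 5, C 13, E 11. Eliminate A.
Round 2: D 11, B 7, C 13, E 11. Eliminate B.
Round 3: D 18, C 13, E 11. Eliminate E.
Round 4: D 18, C 24. C has a majority.

C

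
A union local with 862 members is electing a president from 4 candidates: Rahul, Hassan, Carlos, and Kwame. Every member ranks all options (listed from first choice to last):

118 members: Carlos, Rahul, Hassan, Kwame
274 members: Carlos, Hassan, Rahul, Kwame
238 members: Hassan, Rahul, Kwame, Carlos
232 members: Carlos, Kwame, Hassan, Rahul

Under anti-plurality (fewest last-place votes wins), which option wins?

Hassan

Last-place votes: Rahul 232, Hassan 0, Carlos 238, Kwame 392.
Hassan is ranked last by the fewest voters, so Hassan wins.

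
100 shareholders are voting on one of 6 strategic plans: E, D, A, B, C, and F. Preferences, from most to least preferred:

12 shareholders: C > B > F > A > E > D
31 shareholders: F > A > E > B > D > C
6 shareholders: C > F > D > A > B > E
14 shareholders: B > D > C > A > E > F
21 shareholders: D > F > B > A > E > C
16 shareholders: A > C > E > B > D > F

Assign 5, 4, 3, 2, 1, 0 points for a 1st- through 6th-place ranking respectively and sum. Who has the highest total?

E: 12·1 + 31·3 + 6·0 + 14·1 + 21·1 + 16·3 = 188
D: 12·0 + 31·1 + 6·3 + 14·4 + 21·5 + 16·1 = 226
A: 12·2 + 31·4 + 6·2 + 14·2 + 21·2 + 16·5 = 310
B: 12·4 + 31·2 + 6·1 + 14·5 + 21·3 + 16·2 = 281
C: 12·5 + 31·0 + 6·5 + 14·3 + 21·0 + 16·4 = 196
F: 12·3 + 31·5 + 6·4 + 14·0 + 21·4 + 16·0 = 299
A has the highest Borda score (310).

A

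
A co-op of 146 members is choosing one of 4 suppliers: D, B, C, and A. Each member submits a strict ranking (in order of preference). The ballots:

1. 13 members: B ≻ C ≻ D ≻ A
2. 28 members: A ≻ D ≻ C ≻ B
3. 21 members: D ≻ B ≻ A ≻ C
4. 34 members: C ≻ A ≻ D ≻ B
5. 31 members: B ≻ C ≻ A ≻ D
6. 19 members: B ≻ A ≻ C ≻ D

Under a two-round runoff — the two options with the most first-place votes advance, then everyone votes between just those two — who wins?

B

Round 1 first-place votes: D 21, B 63, C 34, A 28.
B and C advance.
Runoff: B is preferred to C by 84 voters; C by 62.
B wins the runoff.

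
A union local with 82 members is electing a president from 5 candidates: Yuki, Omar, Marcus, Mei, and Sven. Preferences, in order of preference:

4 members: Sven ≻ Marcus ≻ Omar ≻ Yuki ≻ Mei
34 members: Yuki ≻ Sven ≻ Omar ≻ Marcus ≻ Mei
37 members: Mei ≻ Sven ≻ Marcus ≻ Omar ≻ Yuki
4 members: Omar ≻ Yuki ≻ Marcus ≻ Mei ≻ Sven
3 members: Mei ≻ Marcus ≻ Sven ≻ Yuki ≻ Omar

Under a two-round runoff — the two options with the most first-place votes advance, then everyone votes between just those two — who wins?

Round 1 first-place votes: Yuki 34, Omar 4, Marcus 0, Mei 40, Sven 4.
Mei and Yuki advance.
Runoff: Mei is preferred to Yuki by 40 voters; Yuki by 42.
Yuki wins the runoff.

Yuki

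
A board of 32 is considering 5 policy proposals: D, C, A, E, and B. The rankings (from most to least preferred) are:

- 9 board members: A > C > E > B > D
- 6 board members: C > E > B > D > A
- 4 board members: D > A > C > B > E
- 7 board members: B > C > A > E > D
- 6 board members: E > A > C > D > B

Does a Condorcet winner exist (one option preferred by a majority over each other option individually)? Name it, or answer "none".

A

A vs D: 22–10 for A.
A vs C: 19–13 for A.
A vs E: 20–12 for A.
A vs B: 19–13 for A.
A beats every other option head-to-head.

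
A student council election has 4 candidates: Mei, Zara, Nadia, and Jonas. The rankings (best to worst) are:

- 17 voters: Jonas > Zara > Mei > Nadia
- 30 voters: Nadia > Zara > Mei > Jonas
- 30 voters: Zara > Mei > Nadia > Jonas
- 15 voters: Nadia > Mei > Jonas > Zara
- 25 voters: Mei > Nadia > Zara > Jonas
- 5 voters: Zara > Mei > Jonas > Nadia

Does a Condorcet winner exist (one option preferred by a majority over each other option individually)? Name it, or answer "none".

Checking pairwise contests:
Zara beats Mei 82–40.
Nadia beats Zara 70–52.
Mei beats Nadia 77–45.
Mei beats Jonas 105–17.
Every option loses at least one head-to-head, so there is no Condorcet winner.

none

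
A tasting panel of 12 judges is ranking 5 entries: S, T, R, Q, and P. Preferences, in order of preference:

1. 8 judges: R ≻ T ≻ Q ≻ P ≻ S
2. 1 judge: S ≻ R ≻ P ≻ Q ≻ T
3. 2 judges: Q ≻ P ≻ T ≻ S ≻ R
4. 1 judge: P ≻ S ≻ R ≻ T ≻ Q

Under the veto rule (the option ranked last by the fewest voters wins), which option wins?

Last-place votes: S 8, T 1, R 2, Q 1, P 0.
P is ranked last by the fewest voters, so P wins.

P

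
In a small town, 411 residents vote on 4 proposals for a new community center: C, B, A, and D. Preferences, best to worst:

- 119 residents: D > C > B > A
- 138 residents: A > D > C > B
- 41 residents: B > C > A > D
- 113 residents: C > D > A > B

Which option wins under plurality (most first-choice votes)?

A

First-place votes: C 113, B 41, A 138, D 119.
A has the most first-place votes.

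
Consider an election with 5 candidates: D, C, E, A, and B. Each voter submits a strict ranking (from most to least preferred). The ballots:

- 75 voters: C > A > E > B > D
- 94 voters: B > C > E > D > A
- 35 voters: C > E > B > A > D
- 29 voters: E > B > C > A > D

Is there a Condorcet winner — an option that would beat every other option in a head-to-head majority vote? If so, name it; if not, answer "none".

none

Checking pairwise contests:
C beats D 233–0.
B beats C 123–110.
C beats E 204–29.
C beats A 233–0.
E beats B 139–94.
Every option loses at least one head-to-head, so there is no Condorcet winner.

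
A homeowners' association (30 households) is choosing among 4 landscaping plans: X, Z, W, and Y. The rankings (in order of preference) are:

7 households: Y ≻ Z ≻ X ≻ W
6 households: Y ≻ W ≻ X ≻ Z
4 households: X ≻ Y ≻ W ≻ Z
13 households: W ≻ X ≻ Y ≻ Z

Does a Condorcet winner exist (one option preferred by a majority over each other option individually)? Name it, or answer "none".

Checking pairwise contests:
W beats X 19–11.
X beats Z 23–7.
Y beats W 17–13.
X beats Y 17–13.
Every option loses at least one head-to-head, so there is no Condorcet winner.

none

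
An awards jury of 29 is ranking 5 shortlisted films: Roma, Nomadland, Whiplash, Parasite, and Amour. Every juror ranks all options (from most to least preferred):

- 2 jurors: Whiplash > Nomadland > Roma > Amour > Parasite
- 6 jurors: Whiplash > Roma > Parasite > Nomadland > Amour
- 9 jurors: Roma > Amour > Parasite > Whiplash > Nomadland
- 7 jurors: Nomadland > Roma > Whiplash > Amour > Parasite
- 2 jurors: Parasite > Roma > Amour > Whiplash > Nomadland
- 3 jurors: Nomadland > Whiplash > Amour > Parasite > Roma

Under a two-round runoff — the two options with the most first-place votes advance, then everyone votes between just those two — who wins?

Round 1 first-place votes: Roma 9, Nomadland 10, Whiplash 8, Parasite 2, Amour 0.
Nomadland and Roma advance.
Runoff: Nomadland is preferred to Roma by 12 voters; Roma by 17.
Roma wins the runoff.

Roma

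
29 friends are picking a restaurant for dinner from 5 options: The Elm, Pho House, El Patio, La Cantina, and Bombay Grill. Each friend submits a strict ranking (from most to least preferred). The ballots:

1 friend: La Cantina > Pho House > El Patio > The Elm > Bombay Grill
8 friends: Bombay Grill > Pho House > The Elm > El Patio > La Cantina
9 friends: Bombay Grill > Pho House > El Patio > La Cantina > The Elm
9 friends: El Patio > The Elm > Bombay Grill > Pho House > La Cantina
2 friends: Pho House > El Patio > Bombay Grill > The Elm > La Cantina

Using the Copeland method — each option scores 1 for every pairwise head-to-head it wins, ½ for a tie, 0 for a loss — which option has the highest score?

Bombay Grill

The Elm: beats La Cantina; loses to Pho House, El Patio, and Bombay Grill → score 1.
Pho House: beats The Elm, El Patio, and La Cantina; loses to Bombay Grill → score 3.
El Patio: beats The Elm and La Cantina; loses to Pho House and Bombay Grill → score 2.
La Cantina: loses to The Elm, Pho House, El Patio, and Bombay Grill → score 0.
Bombay Grill: beats The Elm, Pho House, El Patio, and La Cantina → score 4.
Bombay Grill has the best pairwise record.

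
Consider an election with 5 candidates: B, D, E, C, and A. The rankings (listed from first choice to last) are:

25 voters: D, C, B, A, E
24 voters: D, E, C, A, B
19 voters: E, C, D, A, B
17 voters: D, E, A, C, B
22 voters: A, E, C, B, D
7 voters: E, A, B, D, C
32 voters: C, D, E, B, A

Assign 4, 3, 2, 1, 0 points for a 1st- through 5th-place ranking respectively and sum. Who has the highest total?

B: 25·2 + 24·0 + 19·0 + 17·0 + 22·1 + 7·2 + 32·1 = 118
D: 25·4 + 24·4 + 19·2 + 17·4 + 22·0 + 7·1 + 32·3 = 405
E: 25·0 + 24·3 + 19·4 + 17·3 + 22·3 + 7·4 + 32·2 = 357
C: 25·3 + 24·2 + 19·3 + 17·1 + 22·2 + 7·0 + 32·4 = 369
A: 25·1 + 24·1 + 19·1 + 17·2 + 22·4 + 7·3 + 32·0 = 211
D has the highest Borda score (405).

D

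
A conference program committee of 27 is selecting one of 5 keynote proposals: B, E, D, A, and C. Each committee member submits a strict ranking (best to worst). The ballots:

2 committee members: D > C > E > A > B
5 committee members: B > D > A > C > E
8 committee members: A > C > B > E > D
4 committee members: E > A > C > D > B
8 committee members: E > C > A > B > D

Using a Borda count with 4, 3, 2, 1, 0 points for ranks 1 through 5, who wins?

B: 2·0 + 5·4 + 8·2 + 4·0 + 8·1 = 44
E: 2·2 + 5·0 + 8·1 + 4·4 + 8·4 = 60
D: 2·4 + 5·3 + 8·0 + 4·1 + 8·0 = 27
A: 2·1 + 5·2 + 8·4 + 4·3 + 8·2 = 72
C: 2·3 + 5·1 + 8·3 + 4·2 + 8·3 = 67
A has the highest Borda score (72).

A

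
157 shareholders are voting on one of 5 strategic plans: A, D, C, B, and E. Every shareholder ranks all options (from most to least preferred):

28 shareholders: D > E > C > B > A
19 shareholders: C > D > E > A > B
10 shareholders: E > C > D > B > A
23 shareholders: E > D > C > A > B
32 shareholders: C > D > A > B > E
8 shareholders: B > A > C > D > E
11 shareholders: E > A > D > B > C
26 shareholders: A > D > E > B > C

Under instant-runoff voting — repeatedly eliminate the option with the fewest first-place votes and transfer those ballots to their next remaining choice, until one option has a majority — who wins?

Round 1: A 26, D 28, C 51, B 8, E 44. Eliminate B.
Round 2: A 34, D 28, C 51, E 44. Eliminate D.
Round 3: A 34, C 51, E 72. Eliminate A.
Round 4: C 59, E 98. E has a majority.

E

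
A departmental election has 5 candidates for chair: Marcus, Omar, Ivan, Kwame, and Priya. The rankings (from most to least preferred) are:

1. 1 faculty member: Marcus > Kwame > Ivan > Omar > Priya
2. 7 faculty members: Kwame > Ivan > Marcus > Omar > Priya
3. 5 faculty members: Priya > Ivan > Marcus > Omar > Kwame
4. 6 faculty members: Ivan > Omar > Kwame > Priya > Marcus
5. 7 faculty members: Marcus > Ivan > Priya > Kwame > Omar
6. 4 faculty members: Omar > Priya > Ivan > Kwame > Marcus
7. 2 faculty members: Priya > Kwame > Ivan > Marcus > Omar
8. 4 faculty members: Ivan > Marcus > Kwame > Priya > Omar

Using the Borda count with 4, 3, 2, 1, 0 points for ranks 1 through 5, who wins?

Marcus: 1·4 + 7·2 + 5·2 + 6·0 + 7·4 + 4·0 + 2·1 + 4·3 = 70
Omar: 1·1 + 7·1 + 5·1 + 6·3 + 7·0 + 4·4 + 2·0 + 4·0 = 47
Ivan: 1·2 + 7·3 + 5·3 + 6·4 + 7·3 + 4·2 + 2·2 + 4·4 = 111
Kwame: 1·3 + 7·4 + 5·0 + 6·2 + 7·1 + 4·1 + 2·3 + 4·2 = 68
Priya: 1·0 + 7·0 + 5·4 + 6·1 + 7·2 + 4·3 + 2·4 + 4·1 = 64
Ivan has the highest Borda score (111).

Ivan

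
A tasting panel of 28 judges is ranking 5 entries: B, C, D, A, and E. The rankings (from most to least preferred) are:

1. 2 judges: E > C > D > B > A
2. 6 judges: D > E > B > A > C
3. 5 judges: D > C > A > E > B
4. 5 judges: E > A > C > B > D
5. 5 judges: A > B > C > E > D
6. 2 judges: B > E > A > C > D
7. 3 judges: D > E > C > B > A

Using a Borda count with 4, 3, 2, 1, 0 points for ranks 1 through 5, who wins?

B: 2·1 + 6·2 + 5·0 + 5·1 + 5·3 + 2·4 + 3·1 = 45
C: 2·3 + 6·0 + 5·3 + 5·2 + 5·2 + 2·1 + 3·2 = 49
D: 2·2 + 6·4 + 5·4 + 5·0 + 5·0 + 2·0 + 3·4 = 60
A: 2·0 + 6·1 + 5·2 + 5·3 + 5·4 + 2·2 + 3·0 = 55
E: 2·4 + 6·3 + 5·1 + 5·4 + 5·1 + 2·3 + 3·3 = 71
E has the highest Borda score (71).

E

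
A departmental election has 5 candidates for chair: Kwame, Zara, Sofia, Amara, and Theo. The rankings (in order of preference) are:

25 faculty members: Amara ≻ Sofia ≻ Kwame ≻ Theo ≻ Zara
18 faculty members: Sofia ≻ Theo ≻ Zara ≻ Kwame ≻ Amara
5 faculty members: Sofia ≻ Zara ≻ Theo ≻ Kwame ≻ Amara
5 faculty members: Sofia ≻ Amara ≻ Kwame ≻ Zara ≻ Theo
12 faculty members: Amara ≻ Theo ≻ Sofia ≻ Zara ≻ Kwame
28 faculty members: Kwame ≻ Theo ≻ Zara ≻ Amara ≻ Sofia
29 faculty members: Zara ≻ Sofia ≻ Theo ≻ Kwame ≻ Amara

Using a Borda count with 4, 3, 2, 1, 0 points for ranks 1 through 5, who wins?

Sofia

Kwame: 25·2 + 18·1 + 5·1 + 5·2 + 12·0 + 28·4 + 29·1 = 224
Zara: 25·0 + 18·2 + 5·3 + 5·1 + 12·1 + 28·2 + 29·4 = 240
Sofia: 25·3 + 18·4 + 5·4 + 5·4 + 12·2 + 28·0 + 29·3 = 298
Amara: 25·4 + 18·0 + 5·0 + 5·3 + 12·4 + 28·1 + 29·0 = 191
Theo: 25·1 + 18·3 + 5·2 + 5·0 + 12·3 + 28·3 + 29·2 = 267
Sofia has the highest Borda score (298).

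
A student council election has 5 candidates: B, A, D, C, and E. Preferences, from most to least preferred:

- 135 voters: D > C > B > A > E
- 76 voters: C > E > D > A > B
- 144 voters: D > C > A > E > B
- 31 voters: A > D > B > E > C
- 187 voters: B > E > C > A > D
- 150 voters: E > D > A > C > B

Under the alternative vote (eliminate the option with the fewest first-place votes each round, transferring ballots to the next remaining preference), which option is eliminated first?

A

Round 1: B 187, A 31, D 279, C 76, E 150. Eliminate A.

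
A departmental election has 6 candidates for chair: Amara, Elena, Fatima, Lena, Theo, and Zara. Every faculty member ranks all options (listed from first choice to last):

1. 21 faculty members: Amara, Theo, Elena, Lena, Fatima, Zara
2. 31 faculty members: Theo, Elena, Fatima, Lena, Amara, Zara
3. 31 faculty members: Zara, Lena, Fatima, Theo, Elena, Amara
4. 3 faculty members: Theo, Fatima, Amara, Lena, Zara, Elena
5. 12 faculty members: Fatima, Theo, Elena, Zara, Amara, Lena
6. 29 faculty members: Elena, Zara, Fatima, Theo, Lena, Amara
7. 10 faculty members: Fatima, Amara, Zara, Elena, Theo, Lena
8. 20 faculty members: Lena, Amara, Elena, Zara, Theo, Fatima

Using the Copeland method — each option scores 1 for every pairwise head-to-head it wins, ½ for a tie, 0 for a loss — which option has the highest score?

Amara: beats Zara; loses to Elena, Fatima, Lena, and Theo → score 1.
Elena: beats Amara, Fatima, Lena, and Zara; loses to Theo → score 4.
Fatima: beats Amara, Lena, and Theo; loses to Elena and Zara → score 3.
Lena: beats Amara; loses to Elena, Fatima, Theo, and Zara → score 1.
Theo: beats Amara, Elena, and Lena; loses to Fatima and Zara → score 3.
Zara: beats Fatima, Lena, and Theo; loses to Amara and Elena → score 3.
Elena has the best pairwise record.

Elena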